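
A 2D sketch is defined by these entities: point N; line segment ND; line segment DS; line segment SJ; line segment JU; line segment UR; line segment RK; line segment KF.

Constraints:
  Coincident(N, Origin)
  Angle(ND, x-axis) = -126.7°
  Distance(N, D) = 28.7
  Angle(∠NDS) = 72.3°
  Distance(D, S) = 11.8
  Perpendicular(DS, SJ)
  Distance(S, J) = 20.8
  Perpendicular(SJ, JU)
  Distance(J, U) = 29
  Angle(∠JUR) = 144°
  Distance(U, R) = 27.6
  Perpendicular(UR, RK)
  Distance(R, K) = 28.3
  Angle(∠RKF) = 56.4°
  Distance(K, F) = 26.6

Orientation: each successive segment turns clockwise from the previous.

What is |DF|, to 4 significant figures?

15.14

UR ⟂ RK, so RK runs at 179.6°; with |RK| = 28.3, K = (-18.72, -52.29). ∠RKF = 56.4° gives KF at 56.00° from the x-axis; with |KF| = 26.6, F = (-3.844, -30.24). Then |DF| = |F − D| = 15.14.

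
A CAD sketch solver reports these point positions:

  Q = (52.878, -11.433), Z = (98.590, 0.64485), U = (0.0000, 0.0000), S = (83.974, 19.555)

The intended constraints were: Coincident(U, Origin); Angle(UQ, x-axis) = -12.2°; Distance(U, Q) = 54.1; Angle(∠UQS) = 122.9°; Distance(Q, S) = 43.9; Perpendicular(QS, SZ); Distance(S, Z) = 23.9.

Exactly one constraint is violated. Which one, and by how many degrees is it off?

Perpendicular(QS, SZ) — off by 7.20°.

U = (0.00, 0.00) ✓; UQ at -12.20° ✓; |UQ| = 54.10 ✓; ∠UQS = 122.9° ✓; |QS| = 43.90 ✓; ∠(QS, SZ) = 97.20° ✗; |SZ| = 23.90 ✓.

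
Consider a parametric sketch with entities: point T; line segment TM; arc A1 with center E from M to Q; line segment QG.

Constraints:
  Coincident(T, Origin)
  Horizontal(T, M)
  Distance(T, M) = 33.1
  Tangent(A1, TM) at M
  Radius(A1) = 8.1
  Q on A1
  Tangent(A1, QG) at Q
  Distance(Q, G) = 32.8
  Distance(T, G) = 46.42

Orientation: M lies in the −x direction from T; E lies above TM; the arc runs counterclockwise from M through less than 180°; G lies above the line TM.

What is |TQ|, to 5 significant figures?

26.144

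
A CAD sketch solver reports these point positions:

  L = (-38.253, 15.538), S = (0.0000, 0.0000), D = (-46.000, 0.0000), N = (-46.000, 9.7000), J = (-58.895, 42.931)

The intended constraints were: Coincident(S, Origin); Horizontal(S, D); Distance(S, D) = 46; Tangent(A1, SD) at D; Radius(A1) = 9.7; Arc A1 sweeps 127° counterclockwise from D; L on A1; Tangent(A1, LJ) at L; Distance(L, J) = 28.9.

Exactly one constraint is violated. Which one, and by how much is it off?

Distance(L, J) = 28.9 — off by 5.40.

S = (0.00, 0.00) ✓; S.y = 0.00, D.y = 0.00 ✓; |SD| = 46.00 ✓; ∠(ND, DS) = 90.00° ✓; |ND| = 9.700 ✓; bearing(N→L) − bearing(N→D) = 127.0° ✓; |NL| = 9.700 ✓; ∠(NL, LJ) = 90.00° ✓; |LJ| = 34.30 ✗.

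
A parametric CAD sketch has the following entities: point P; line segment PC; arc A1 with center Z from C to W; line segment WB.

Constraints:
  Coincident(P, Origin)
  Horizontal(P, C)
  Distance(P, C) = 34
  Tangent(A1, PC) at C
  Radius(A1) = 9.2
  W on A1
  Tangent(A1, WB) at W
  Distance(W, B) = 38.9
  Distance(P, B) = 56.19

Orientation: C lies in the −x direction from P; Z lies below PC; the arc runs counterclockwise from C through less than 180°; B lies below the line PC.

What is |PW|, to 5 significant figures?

44.371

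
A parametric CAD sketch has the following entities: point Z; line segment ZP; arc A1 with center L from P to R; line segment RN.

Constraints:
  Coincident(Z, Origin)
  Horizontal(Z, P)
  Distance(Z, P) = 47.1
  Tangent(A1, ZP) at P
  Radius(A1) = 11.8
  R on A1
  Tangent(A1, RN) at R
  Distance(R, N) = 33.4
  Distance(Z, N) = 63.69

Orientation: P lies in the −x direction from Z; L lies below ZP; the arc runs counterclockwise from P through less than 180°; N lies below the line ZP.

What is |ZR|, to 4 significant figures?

60.15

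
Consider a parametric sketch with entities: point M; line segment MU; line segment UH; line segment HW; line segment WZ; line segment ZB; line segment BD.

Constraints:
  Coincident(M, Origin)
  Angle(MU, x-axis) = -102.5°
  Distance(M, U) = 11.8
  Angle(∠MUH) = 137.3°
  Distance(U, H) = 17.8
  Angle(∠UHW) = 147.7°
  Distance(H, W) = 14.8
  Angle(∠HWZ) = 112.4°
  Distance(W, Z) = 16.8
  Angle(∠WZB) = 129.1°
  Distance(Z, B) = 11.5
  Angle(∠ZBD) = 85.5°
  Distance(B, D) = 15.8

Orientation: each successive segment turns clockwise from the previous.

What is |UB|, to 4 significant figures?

34.73

M is at the origin; MU runs at -102.5° with length 11.8, so U = (-2.554, -11.52). ∠MUH = 137.3° gives UH at -145.2° from the x-axis; with |UH| = 17.8, H = (-17.17, -21.68). ∠UHW = 147.7° gives HW at -177.5° from the x-axis; with |HW| = 14.8, W = (-31.96, -22.32). ∠HWZ = 112.4° gives WZ at 114.9° from the x-axis; with |WZ| = 16.8, Z = (-39.03, -7.086). ∠WZB = 129.1° gives ZB at 64.00° from the x-axis; with |ZB| = 11.5, B = (-33.99, 3.250). Then |UB| = |B − U| = 34.73.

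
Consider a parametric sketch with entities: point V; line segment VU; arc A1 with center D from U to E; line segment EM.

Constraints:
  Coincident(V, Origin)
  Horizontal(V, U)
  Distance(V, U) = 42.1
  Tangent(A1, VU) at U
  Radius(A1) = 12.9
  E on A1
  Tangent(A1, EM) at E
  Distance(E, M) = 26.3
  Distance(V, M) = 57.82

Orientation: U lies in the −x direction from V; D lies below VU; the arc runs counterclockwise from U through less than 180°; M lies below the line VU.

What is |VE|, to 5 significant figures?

56.639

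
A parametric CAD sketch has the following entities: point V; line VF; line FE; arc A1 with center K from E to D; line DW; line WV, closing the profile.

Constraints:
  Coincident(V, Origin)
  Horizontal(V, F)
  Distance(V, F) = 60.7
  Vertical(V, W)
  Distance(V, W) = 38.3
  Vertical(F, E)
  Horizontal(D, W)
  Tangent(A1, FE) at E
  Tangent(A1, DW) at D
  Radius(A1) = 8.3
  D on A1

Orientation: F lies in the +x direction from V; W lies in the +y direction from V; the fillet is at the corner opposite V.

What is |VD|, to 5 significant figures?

64.905

V is at the origin; VF is horizontal with |VF| = 60.7 and F on the +x side, so F = (60.700, 0.0000). VW is vertical with |VW| = 38.3 and W on the +y side, so W = (0.0000, 38.300). The virtual corner opposite V is at (60.700, 38.300). Since A1 is tangent to FE there, KE ⟂ FE and the tangent condition forces KD to be normal to DW, with radius 8.3, so the center K sits 8.3 in from both sides at K = (52.400, 30.000). That places the tangent points at E = (60.700, 30.000) on FE and D = (52.400, 38.300) on DW. Then |VD| = |D − V| = 64.905.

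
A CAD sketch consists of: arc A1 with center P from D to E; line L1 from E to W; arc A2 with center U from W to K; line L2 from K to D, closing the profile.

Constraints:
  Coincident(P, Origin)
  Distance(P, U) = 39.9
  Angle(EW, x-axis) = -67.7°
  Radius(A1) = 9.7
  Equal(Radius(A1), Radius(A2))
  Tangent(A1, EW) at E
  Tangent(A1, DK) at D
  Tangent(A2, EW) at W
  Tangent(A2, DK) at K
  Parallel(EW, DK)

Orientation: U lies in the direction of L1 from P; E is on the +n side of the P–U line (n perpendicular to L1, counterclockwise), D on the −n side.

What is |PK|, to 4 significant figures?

41.06

The slot axis is L1's direction at -67.7°, so u = (cos -67.7°, sin -67.7°) = (0.3795, -0.9252) and n = (−sin -67.7°, cos -67.7°) = (0.9252, 0.3795). P is at the origin and U lies 39.9 along u from P, so U = 39.9·u = (15.14, -36.92). Tangency of A1 to both parallel lines with radius 9.7 puts E and D at P ± 9.7·n: E = (8.975, 3.681), D = (-8.975, -3.681). Equal radii place W and K the same way about U: W = U + 9.7·n = (24.11, -33.24), K = U − 9.7·n = (6.166, -40.60). Then |PK| = |K − P| = 41.06.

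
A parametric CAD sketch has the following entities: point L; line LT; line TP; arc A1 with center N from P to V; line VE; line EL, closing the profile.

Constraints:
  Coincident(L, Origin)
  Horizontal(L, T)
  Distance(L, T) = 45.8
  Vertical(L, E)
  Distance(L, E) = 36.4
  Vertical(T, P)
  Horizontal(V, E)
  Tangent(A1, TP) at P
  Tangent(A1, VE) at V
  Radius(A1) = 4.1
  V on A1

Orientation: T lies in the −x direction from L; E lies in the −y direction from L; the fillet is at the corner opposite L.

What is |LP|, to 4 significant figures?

56.04

The virtual corner opposite L is at (-45.80, -36.40). Tangency of A1 to TP means the radius NP is perpendicular to TP and the tangent condition forces NV to be normal to VE, with radius 4.1, so the center N sits 4.1 in from both sides at N = (-41.70, -32.30). That places the tangent points at P = (-45.80, -32.30) on TP and V = (-41.70, -36.40) on VE. Then |LP| = |P − L| = 56.04.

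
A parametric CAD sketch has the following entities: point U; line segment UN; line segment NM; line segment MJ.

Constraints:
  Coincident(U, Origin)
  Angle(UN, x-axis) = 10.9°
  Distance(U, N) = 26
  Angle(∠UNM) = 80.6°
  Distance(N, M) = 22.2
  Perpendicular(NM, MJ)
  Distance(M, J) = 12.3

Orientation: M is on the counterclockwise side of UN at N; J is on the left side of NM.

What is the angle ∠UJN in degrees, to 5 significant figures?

65.625°

U is at the origin; UN runs at 10.9° with length 26.0, so N = 26.0·(cos 10.9°, sin 10.9°) = (25.531, 4.9165). ∠UNM = 80.6°, so NM runs at 10.9° + (180° − 80.6°) = 110.30° from the x-axis; with |NM| = 22.2, M = N + 22.2·(cos 110.30°, sin 110.30°) = (17.829, 25.738). The perpendicularity gives MJ at right angles to NM; with |MJ| = 12.3 on the left of NM, J = M + 12.3·(-0.93789, -0.34694) = (6.2929, 21.470). Then cos ∠UJN = JU·JN / (|JU||JN|), giving 65.625°.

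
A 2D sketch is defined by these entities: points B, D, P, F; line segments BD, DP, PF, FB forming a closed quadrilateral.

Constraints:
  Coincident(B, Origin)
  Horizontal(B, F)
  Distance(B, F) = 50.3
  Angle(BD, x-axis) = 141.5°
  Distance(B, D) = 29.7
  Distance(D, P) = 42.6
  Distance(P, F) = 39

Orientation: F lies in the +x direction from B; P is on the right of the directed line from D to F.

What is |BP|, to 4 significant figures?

13.10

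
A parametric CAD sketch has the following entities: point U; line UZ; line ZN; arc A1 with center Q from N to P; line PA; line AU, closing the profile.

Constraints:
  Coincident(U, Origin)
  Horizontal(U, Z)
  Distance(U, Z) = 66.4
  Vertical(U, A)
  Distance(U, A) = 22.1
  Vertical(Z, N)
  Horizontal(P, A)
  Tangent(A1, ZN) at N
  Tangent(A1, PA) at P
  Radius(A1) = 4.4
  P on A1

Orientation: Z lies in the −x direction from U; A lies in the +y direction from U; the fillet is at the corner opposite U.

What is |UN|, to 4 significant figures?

68.72

U is at the origin; UZ is horizontal with |UZ| = 66.4 and Z on the −x side, so Z = (-66.40, 0.000). UA is vertical with |UA| = 22.1 and A on the +y side, so A = (0.000, 22.10). The virtual corner opposite U is at (-66.40, 22.10). Tangency of A1 to ZN means the radius QN is perpendicular to ZN and A1 meets PA tangentially, so QP is at right angles to PA, with radius 4.4, so the center Q sits 4.4 in from both sides at Q = (-62.00, 17.70). That places the tangent points at N = (-66.40, 17.70) on ZN and P = (-62.00, 22.10) on PA. Then |UN| = |N − U| = 68.72.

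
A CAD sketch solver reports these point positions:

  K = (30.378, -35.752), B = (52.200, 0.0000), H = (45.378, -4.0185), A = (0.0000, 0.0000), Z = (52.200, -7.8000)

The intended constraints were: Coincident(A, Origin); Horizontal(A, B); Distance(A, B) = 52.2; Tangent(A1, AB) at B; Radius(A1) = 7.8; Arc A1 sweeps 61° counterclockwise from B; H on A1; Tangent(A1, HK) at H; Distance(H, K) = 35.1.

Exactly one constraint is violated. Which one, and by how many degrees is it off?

Tangent(A1, HK) at H — off by 3.70°.

A = (0.00, 0.00) ✓; A.y = 0.00, B.y = 0.00 ✓; |AB| = 52.20 ✓; ∠(ZB, BA) = 90.00° ✓; |ZB| = 7.800 ✓; bearing(Z→H) − bearing(Z→B) = 61.00° ✓; |ZH| = 7.800 ✓; ∠(ZH, HK) = 86.30° ✗; |HK| = 35.10 ✓.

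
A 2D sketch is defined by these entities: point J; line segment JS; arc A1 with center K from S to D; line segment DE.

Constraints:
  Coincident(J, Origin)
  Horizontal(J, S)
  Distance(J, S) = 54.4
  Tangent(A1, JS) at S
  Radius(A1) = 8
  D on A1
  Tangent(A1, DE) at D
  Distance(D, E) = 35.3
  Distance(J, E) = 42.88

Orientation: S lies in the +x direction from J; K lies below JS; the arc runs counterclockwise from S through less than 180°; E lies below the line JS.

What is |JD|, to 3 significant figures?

47.9

J is at the origin; JS is horizontal with |JS| = 54.4 and S on the +x side, so S = (54.4, 0.00). Tangency of A1 to JS means the radius KS is perpendicular to JS, so K = S + (0, -8) = (54.4, -8.00). Since KD ⟂ DE (tangency), |KE| = √(8.0² + 35.3²) = 36.2 regardless of where D sits on A1. So E lies on both circle(J, 42.88) and circle(K, 36.2); the below-JS intersection is E = (27.9, -32.6). D is the foot of the tangent from E: D = (47.8, -3.48).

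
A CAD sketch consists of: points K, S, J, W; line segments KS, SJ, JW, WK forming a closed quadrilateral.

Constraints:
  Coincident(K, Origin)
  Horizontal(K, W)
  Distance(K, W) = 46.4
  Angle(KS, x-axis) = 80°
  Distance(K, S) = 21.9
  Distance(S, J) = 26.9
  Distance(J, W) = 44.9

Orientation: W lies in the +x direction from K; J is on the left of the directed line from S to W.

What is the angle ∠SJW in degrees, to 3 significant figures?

79.0°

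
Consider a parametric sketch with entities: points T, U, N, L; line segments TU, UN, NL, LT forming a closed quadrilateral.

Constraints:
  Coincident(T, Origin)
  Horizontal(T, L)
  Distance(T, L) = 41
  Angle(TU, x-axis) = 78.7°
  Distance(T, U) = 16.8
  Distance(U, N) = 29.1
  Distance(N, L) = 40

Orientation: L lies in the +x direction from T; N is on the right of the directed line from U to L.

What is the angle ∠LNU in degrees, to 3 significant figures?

71.1°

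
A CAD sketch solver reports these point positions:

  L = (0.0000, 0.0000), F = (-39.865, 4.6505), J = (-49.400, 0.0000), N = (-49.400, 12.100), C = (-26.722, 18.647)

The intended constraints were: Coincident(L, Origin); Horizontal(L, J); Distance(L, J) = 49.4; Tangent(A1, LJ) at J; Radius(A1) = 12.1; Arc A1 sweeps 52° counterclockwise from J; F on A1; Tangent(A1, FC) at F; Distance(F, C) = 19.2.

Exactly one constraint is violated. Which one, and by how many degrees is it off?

Tangent(A1, FC) at F — off by 5.20°.

L = (0.00, 0.00) ✓; L.y = 0.00, J.y = 0.00 ✓; |LJ| = 49.40 ✓; ∠(NJ, JL) = 90.00° ✓; |NJ| = 12.10 ✓; bearing(N→F) − bearing(N→J) = 52.00° ✓; |NF| = 12.10 ✓; ∠(NF, FC) = 95.20° ✗; |FC| = 19.20 ✓.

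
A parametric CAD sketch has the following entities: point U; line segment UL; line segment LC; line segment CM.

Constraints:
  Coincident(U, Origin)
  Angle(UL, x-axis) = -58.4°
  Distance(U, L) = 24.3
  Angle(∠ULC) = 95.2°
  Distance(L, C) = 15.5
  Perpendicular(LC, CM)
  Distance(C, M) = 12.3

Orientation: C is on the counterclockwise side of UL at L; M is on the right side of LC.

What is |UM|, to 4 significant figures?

40.57

U is at the origin; UL runs at -58.4° with length 24.3, so L = 24.3·(cos -58.4°, sin -58.4°) = (12.73, -20.70). ∠ULC = 95.2°, so LC runs at -58.4° + (180° − 95.2°) = 26.40° from the x-axis; with |LC| = 15.5, C = L + 15.5·(cos 26.40°, sin 26.40°) = (26.62, -13.81). LC is perpendicular to CM; with |CM| = 12.3 on the right of LC, M = C + 12.3·(0.4446, -0.8957) = (32.09, -24.82). Then |UM| = |M − U| = 40.57.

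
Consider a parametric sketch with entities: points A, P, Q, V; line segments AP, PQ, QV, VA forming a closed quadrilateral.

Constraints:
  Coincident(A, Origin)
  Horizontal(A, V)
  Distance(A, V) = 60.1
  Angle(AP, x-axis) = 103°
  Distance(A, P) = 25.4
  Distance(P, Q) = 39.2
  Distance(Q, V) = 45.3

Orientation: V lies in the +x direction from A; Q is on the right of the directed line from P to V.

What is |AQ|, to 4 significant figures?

17.57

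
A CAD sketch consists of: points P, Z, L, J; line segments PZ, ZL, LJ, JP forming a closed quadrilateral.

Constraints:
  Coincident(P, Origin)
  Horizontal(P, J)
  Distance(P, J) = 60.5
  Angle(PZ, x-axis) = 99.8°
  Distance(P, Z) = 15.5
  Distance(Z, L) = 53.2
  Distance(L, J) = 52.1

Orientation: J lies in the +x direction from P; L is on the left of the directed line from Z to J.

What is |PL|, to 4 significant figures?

61.95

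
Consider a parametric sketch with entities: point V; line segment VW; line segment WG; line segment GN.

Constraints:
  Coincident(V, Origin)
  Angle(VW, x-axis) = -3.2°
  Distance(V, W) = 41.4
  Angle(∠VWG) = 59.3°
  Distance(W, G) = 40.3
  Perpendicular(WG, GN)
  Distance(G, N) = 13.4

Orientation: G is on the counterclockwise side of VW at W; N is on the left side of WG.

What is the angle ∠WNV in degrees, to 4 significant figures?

67.59°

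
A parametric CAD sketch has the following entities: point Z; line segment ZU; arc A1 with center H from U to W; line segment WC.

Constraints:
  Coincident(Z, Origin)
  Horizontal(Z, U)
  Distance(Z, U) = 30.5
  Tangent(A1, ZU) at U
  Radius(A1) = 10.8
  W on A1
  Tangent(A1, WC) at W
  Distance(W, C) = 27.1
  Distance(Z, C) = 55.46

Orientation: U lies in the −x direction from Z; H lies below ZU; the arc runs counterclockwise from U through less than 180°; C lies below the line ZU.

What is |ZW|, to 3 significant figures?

42.8

Checks: Z = (0.00, 0.00) ✓; |HW| = 10.80 ✓; ∠(HW, WC) = 90.00° ✓; |WC| = 27.10 ✓; |ZC| = 55.46 ✓.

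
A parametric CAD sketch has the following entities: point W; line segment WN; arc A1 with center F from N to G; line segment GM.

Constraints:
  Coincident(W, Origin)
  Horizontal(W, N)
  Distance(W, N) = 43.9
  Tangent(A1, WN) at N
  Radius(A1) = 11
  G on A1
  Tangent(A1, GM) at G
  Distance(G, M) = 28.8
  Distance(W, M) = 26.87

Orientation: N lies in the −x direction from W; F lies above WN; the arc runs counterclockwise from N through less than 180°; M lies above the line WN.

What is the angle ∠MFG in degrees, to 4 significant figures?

69.10°

Checks: |FG| = 11.00 ✓; ∠(FG, GM) = 90.00° ✓; |GM| = 28.80 ✓; |WM| = 26.87 ✓.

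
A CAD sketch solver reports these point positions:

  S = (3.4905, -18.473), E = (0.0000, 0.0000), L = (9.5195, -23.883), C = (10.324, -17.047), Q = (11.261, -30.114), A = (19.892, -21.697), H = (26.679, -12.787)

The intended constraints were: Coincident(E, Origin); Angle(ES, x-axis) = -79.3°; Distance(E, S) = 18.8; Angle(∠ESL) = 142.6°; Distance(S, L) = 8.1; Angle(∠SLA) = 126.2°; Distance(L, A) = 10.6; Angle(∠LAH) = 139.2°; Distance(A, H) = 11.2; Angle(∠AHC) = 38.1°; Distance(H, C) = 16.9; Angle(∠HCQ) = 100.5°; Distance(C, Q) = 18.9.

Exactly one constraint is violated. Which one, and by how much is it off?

Distance(C, Q) = 18.9 — off by 5.80.

E = (0.00, 0.00) ✓; ES at -79.30° ✓; |ES| = 18.80 ✓; ∠ESL = 142.6° ✓; |SL| = 8.100 ✓; ∠SLA = 126.2° ✓; |LA| = 10.60 ✓; ∠LAH = 139.2° ✓; |AH| = 11.20 ✓; ∠AHC = 38.10° ✓; |HC| = 16.90 ✓; ∠HCQ = 100.5° ✓; |CQ| = 13.10 ✗.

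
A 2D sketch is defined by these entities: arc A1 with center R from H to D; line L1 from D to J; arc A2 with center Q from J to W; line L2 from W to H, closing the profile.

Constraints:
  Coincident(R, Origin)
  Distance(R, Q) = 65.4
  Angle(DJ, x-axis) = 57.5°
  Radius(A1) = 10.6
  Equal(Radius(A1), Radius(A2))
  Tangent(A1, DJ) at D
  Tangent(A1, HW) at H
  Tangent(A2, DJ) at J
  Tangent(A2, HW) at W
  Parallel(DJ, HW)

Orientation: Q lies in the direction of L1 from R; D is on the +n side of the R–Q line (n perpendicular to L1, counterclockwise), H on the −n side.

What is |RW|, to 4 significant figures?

66.25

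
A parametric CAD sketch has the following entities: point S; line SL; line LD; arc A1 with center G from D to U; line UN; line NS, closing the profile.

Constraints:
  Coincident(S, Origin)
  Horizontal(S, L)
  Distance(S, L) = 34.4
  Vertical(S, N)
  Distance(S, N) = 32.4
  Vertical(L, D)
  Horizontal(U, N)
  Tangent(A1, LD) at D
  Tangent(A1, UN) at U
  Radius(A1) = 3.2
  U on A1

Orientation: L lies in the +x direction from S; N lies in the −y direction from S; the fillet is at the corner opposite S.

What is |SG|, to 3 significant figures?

42.7

S is at the origin; SL is horizontal with |SL| = 34.4 and L on the +x side, so L = (34.4, 0.00). S and N share the same x with |SN| = 32.4 and N on the −y side, so N = (0.00, -32.4). The virtual corner opposite S is at (34.4, -32.4). Tangency of A1 to LD means the radius GD is perpendicular to LD and the tangent condition forces GU to be normal to UN, with radius 3.2, so the center G sits 3.2 in from both sides at G = (31.2, -29.2). Then |SG| = |G − S| = 42.7.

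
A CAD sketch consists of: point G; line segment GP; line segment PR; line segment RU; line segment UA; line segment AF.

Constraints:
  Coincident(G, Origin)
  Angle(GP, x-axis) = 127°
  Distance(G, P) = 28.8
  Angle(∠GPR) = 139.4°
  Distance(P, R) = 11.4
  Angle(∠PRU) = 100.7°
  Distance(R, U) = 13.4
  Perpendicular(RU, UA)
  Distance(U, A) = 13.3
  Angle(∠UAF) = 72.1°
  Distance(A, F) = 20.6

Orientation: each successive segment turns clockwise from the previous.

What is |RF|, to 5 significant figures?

9.3292

G is at the origin; GP runs at 127.0° with length 28.8, so P = (-17.332, 23.001). ∠GPR = 139.4° gives PR at 86.400° from the x-axis; with |PR| = 11.4, R = (-16.616, 34.378). ∠PRU = 100.7° gives RU at 7.1000° from the x-axis; with |RU| = 13.4, U = (-3.3192, 36.034). RU ⟂ UA, so UA runs at -82.900°; with |UA| = 13.3, A = (-1.6753, 22.836). ∠UAF = 72.1° gives AF at 169.20° from the x-axis; with |AF| = 20.6, F = (-21.910, 26.697). Then |RF| = |F − R| = 9.3292.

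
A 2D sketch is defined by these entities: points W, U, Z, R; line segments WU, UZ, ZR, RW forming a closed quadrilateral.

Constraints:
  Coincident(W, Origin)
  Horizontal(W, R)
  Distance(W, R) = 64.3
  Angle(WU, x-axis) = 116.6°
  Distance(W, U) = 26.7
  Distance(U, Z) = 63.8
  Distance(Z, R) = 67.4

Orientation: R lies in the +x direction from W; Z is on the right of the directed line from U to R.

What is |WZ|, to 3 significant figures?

37.6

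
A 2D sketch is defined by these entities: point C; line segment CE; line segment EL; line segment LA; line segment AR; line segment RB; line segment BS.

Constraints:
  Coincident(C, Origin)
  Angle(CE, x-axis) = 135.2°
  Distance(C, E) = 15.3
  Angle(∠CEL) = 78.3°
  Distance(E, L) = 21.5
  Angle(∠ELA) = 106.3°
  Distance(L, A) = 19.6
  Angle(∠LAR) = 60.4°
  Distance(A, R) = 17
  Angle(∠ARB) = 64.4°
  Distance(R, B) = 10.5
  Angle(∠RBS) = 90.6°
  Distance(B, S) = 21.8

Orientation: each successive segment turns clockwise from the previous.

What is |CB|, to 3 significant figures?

16.2

C is at the origin; CE runs at 135.2° with length 15.3, so E = (-10.9, 10.8). ∠CEL = 78.3° gives EL at 33.5° from the x-axis; with |EL| = 21.5, L = (7.07, 22.6). ∠ELA = 106.3° gives LA at -40.2° from the x-axis; with |LA| = 19.6, A = (22.0, 10.0). ∠LAR = 60.4° gives AR at -160° from the x-axis; with |AR| = 17.0, R = (6.09, 4.13). ∠ARB = 64.4° gives RB at 84.6° from the x-axis; with |RB| = 10.5, B = (7.08, 14.6). Then |CB| = |B − C| = 16.2.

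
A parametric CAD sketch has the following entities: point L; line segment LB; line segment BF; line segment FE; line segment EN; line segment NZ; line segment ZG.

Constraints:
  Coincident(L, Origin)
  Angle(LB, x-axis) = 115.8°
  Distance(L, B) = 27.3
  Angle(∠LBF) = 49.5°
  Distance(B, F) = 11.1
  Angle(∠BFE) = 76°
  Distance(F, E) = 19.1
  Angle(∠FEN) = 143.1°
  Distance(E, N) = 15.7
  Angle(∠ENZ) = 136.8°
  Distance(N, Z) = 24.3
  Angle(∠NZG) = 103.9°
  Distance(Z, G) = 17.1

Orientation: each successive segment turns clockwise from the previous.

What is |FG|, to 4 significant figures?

45.04

L is at the origin; LB runs at 115.8° with length 27.3, so B = (-11.88, 24.58). ∠LBF = 49.5° gives BF at -14.70° from the x-axis; with |BF| = 11.1, F = (-1.145, 21.76). ∠BFE = 76.0° gives FE at -118.7° from the x-axis; with |FE| = 19.1, E = (-10.32, 5.008). ∠FEN = 143.1° gives EN at -155.6° from the x-axis; with |EN| = 15.7, N = (-24.62, -1.477). ∠ENZ = 136.8° gives NZ at 161.2° from the x-axis; with |NZ| = 24.3, Z = (-47.62, 6.354). ∠NZG = 103.9° gives ZG at 85.10° from the x-axis; with |ZG| = 17.1, G = (-46.16, 23.39). Then |FG| = |G − F| = 45.04.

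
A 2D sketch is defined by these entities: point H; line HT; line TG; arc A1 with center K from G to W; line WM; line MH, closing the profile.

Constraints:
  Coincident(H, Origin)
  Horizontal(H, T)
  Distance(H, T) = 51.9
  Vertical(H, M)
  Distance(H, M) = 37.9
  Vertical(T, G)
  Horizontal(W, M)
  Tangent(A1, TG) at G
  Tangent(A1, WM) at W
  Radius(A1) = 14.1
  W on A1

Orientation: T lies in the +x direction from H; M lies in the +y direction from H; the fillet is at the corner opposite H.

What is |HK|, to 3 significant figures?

44.7

H is at the origin; HT is horizontal with |HT| = 51.9 and T on the +x side, so T = (51.9, 0.00). H and M share the same x with |HM| = 37.9 and M on the +y side, so M = (0.00, 37.9). The virtual corner opposite H is at (51.9, 37.9). Tangency of A1 to TG means the radius KG is perpendicular to TG and A1 meets WM tangentially, so KW is at right angles to WM, with radius 14.1, so the center K sits 14.1 in from both sides at K = (37.8, 23.8). Then |HK| = |K − H| = 44.7.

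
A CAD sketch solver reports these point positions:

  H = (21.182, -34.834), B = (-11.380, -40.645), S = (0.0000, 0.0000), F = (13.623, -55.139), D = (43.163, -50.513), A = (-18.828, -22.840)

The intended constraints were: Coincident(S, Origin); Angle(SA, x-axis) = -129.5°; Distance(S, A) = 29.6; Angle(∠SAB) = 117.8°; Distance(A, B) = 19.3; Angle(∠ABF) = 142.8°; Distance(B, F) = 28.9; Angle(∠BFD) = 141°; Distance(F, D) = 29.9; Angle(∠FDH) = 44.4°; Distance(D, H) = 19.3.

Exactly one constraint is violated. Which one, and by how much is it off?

Distance(D, H) = 19.3 — off by 7.70.

S = (0.00, 0.00) ✓; SA at -129.5° ✓; |SA| = 29.60 ✓; ∠SAB = 117.8° ✓; |AB| = 19.30 ✓; ∠ABF = 142.8° ✓; |BF| = 28.90 ✓; ∠BFD = 141.0° ✓; |FD| = 29.90 ✓; ∠FDH = 44.40° ✓; |DH| = 27.00 ✗.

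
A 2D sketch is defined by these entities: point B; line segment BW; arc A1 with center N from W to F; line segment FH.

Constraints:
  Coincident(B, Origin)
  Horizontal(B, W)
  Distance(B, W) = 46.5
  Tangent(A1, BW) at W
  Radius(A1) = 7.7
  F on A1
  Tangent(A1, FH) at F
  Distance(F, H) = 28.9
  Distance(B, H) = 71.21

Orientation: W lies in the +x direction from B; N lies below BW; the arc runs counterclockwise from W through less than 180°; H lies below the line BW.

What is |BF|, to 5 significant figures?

43.646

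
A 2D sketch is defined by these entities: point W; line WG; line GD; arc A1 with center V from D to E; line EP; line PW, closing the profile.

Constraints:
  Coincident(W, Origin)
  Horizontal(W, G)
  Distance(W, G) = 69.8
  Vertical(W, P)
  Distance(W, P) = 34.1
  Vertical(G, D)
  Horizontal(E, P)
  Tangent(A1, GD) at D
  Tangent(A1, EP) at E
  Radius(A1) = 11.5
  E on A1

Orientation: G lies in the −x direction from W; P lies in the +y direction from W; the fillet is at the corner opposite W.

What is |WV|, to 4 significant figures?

62.53

WP is vertical with |WP| = 34.1 and P on the +y side, so P = (0.000, 34.10). The virtual corner opposite W is at (-69.80, 34.10). The tangent condition forces VD to be normal to GD and A1 meets EP tangentially, so VE is at right angles to EP, with radius 11.5, so the center V sits 11.5 in from both sides at V = (-58.30, 22.60). Then |WV| = |V − W| = 62.53.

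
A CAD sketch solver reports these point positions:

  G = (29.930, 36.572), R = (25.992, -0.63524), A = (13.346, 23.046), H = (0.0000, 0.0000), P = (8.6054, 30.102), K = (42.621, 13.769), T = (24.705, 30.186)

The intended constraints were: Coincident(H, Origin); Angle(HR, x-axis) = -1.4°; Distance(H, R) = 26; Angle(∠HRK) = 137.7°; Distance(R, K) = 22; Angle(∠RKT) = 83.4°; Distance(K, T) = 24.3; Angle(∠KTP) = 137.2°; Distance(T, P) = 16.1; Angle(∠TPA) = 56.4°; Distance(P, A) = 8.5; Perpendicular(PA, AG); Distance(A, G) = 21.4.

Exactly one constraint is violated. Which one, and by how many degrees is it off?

Perpendicular(PA, AG) — off by 5.31°.

H = (0.00, 0.00) ✓; HR at -1.400° ✓; |HR| = 26.00 ✓; ∠HRK = 137.7° ✓; |RK| = 22.00 ✓; ∠RKT = 83.40° ✓; |KT| = 24.30 ✓; ∠KTP = 137.2° ✓; |TP| = 16.10 ✓; ∠TPA = 56.40° ✓; |PA| = 8.501 ✓; ∠(PA, AG) = 95.31° ✗; |AG| = 21.40 ✓.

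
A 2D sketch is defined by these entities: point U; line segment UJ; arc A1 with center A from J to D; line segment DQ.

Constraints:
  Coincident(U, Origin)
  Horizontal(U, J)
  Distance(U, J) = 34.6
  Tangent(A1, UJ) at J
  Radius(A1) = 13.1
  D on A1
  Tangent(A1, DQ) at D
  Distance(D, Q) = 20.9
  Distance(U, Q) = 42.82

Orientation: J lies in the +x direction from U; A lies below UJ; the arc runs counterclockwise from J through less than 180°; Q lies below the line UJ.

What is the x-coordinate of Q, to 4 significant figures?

24.08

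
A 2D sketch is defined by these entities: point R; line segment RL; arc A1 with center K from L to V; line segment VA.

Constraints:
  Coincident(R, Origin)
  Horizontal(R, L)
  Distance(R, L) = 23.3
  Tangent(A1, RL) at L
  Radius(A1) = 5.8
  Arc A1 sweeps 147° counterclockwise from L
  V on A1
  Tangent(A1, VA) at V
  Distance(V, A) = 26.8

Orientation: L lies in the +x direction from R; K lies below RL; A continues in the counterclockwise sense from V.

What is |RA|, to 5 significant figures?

49.541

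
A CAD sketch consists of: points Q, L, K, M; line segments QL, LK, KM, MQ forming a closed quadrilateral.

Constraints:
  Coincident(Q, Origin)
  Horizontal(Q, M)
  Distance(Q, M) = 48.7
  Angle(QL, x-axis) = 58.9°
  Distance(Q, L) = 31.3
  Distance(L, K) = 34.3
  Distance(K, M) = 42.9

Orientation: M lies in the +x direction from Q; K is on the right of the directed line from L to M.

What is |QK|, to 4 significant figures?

8.664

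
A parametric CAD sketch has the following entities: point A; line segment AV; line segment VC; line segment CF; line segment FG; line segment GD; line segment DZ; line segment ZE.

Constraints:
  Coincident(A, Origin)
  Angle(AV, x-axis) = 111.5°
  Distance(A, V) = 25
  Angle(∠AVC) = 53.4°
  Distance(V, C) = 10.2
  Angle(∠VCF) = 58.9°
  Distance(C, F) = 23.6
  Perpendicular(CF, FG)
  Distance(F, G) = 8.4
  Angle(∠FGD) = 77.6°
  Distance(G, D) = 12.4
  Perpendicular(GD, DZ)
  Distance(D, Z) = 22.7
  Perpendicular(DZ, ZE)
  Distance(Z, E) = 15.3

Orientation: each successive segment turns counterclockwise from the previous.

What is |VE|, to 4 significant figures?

34.01

GD ⟂ DZ, so DZ runs at -78.40°; with |DZ| = 22.7, Z = (1.580, -2.059). The perpendicularity gives ZE at right angles to DZ, so ZE runs at 11.60°; with |ZE| = 15.3, E = (16.57, 1.017). Then |VE| = |E − V| = 34.01.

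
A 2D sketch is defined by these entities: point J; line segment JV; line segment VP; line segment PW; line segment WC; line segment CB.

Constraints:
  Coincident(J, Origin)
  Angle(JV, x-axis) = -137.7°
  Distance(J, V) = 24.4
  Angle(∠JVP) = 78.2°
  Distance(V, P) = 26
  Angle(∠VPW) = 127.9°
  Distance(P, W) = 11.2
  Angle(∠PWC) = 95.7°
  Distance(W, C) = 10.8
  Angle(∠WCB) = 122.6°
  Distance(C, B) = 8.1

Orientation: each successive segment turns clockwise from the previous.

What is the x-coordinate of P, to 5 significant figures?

-31.243

J is at the origin; JV runs at -137.7° with length 24.4, so V = (-18.047, -16.422). ∠JVP = 78.2° gives VP at 120.50° from the x-axis; with |VP| = 26.0, P = (-31.243, 5.9809). So P.x = -31.243.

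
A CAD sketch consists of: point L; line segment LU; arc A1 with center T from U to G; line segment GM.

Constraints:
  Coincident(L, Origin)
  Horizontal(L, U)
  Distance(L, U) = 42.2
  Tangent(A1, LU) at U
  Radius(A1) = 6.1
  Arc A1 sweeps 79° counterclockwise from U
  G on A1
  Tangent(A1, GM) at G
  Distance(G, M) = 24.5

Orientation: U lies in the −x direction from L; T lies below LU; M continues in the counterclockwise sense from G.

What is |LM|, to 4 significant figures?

60.29

L is at the origin; LU is horizontal with |LU| = 42.2 and U on the −x side, so U = (-42.20, 0.000). Tangency of A1 to LU means the radius TU is perpendicular to LU, so T = U + (0, -6.1) = (-42.20, -6.100). On A1, U sits at bearing 90° from T; a 79° counterclockwise sweep puts G at bearing 169°, so G = T + 6.1·(cos 169°, sin 169°) = (-48.19, -4.936). Since A1 is tangent to GM there, TG ⟂ GM, so GM runs along (−sin 169°, cos 169°); with |GM| = 24.5, M = (-52.86, -28.99). Then |LM| = |M − L| = 60.29.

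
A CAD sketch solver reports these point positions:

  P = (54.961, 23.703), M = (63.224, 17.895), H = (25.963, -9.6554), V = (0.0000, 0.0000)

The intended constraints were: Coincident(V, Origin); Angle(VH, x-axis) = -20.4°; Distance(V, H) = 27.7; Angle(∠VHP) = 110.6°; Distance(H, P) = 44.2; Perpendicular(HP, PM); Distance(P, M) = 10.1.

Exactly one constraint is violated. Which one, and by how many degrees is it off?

Perpendicular(HP, PM) — off by 5.90°.

V = (0.00, 0.00) ✓; VH at -20.40° ✓; |VH| = 27.70 ✓; ∠VHP = 110.6° ✓; |HP| = 44.20 ✓; ∠(HP, PM) = 84.10° ✗; |PM| = 10.10 ✓.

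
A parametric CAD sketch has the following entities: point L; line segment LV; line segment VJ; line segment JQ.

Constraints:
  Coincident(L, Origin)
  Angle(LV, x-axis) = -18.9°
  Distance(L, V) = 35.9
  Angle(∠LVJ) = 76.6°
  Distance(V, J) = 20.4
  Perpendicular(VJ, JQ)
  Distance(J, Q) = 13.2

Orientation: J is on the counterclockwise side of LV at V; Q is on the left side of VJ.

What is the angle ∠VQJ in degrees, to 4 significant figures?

57.09°

∠LVJ = 76.6°, so VJ runs at -18.9° + (180° − 76.6°) = 84.50° from the x-axis; with |VJ| = 20.4, J = V + 20.4·(cos 84.50°, sin 84.50°) = (35.92, 8.677). VJ ⟂ JQ; with |JQ| = 13.2 on the left of VJ, Q = J + 13.2·(-0.9954, 0.09585) = (22.78, 9.943). Then cos ∠VQJ = QV·QJ / (|QV||QJ|), giving 57.09°.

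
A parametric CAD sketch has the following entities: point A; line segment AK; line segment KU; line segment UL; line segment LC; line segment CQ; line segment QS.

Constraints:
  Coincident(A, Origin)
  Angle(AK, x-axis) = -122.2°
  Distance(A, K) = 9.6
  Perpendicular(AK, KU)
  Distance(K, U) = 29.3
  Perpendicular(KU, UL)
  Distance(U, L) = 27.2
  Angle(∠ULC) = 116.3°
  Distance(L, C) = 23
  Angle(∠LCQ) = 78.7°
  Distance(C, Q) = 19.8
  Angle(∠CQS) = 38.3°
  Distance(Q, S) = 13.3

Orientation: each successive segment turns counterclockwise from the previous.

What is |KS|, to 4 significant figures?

29.82

A is at the origin; AK runs at -122.2° with length 9.6, so K = (-5.116, -8.123). AK ⟂ KU, so KU runs at -32.20°; with |KU| = 29.3, U = (19.68, -23.74). KU ⟂ UL, so UL runs at 57.80°; with |UL| = 27.2, L = (34.17, -0.7203). ∠ULC = 116.3° gives LC at 121.5° from the x-axis; with |LC| = 23.0, C = (22.15, 18.89). ∠LCQ = 78.7° gives CQ at -137.2° from the x-axis; with |CQ| = 19.8, Q = (7.627, 5.438). ∠CQS = 38.3° gives QS at 4.500° from the x-axis; with |QS| = 13.3, S = (20.89, 6.481). Then |KS| = |S − K| = 29.82.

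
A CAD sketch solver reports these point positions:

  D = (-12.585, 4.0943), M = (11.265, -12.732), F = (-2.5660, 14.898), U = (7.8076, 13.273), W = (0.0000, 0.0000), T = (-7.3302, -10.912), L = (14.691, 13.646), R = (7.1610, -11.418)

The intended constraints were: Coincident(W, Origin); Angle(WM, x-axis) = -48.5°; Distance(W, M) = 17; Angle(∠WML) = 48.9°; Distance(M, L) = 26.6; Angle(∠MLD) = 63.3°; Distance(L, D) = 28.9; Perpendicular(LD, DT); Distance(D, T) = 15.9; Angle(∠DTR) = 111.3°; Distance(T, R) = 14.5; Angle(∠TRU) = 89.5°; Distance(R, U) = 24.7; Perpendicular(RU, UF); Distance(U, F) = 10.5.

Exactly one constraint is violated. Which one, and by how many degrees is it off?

Perpendicular(RU, UF) — off by 7.40°.

W = (0.00, 0.00) ✓; WM at -48.50° ✓; |WM| = 17.00 ✓; ∠WML = 48.90° ✓; |ML| = 26.60 ✓; ∠MLD = 63.30° ✓; |LD| = 28.90 ✓; ∠(LD, DT) = 90.00° ✓; |DT| = 15.90 ✓; ∠DTR = 111.3° ✓; |TR| = 14.50 ✓; ∠TRU = 89.50° ✓; |RU| = 24.70 ✓; ∠(RU, UF) = 82.60° ✗; |UF| = 10.50 ✓.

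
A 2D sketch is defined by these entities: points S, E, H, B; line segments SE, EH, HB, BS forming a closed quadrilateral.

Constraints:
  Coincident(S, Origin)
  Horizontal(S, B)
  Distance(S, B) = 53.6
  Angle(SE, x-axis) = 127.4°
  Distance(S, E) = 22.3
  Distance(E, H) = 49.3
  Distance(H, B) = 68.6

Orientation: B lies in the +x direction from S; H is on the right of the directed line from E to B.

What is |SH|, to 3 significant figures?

32.1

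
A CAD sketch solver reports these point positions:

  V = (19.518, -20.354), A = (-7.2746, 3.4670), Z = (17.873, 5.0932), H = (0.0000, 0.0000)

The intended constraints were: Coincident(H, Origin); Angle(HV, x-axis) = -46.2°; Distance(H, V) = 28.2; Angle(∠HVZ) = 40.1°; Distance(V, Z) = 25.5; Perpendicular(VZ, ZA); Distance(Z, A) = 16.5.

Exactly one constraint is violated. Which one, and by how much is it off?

Distance(Z, A) = 16.5 — off by 8.70.

H = (0.00, 0.00) ✓; HV at -46.20° ✓; |HV| = 28.20 ✓; ∠HVZ = 40.10° ✓; |VZ| = 25.50 ✓; ∠(VZ, ZA) = 90.00° ✓; |ZA| = 25.20 ✗.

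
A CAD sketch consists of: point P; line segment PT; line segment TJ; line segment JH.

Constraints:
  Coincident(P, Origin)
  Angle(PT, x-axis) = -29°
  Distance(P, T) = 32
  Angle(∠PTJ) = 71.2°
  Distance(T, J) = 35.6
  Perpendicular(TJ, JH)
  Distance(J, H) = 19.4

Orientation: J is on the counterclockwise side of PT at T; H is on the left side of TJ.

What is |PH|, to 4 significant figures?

27.53

P is at the origin; PT runs at -29.0° with length 32.0, so T = 32.0·(cos -29.0°, sin -29.0°) = (27.99, -15.51). ∠PTJ = 71.2°, so TJ runs at -29.0° + (180° − 71.2°) = 79.80° from the x-axis; with |TJ| = 35.6, J = T + 35.6·(cos 79.80°, sin 79.80°) = (34.29, 19.52). TJ is perpendicular to JH; with |JH| = 19.4 on the left of TJ, H = J + 19.4·(-0.9842, 0.1771) = (15.20, 22.96). Then |PH| = |H − P| = 27.53.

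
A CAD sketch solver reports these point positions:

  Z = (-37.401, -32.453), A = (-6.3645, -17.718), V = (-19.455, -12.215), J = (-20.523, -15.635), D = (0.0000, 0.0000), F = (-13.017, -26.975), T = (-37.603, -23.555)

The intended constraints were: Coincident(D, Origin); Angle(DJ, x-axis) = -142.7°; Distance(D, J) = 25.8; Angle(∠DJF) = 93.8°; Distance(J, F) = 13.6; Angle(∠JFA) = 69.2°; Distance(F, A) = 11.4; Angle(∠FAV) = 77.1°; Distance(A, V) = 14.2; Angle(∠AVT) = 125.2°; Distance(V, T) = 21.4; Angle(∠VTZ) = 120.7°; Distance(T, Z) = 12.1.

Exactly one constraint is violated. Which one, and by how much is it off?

Distance(T, Z) = 12.1 — off by 3.20.

D = (0.00, 0.00) ✓; DJ at -142.7° ✓; |DJ| = 25.80 ✓; ∠DJF = 93.80° ✓; |JF| = 13.60 ✓; ∠JFA = 69.20° ✓; |FA| = 11.40 ✓; ∠FAV = 77.10° ✓; |AV| = 14.20 ✓; ∠AVT = 125.2° ✓; |VT| = 21.40 ✓; ∠VTZ = 120.7° ✓; |TZ| = 8.900 ✗.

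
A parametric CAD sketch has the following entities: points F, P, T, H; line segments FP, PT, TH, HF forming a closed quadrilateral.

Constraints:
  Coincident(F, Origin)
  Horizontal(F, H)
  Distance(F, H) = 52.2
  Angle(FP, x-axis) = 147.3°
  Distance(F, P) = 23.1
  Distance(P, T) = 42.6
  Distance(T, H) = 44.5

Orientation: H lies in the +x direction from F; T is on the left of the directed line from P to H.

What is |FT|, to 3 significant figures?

35.7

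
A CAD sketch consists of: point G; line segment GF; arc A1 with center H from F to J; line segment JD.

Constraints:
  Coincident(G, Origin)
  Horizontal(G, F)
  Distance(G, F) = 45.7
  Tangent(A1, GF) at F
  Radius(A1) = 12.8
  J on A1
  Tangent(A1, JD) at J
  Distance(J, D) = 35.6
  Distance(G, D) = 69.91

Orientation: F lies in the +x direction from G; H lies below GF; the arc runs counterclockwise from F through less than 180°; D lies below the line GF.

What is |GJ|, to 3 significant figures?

38.4

Checks: |GF| = 45.70 ✓; |HJ| = 12.80 ✓; ∠(HJ, JD) = 90.00° ✓; |JD| = 35.60 ✓; |GD| = 69.91 ✓.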